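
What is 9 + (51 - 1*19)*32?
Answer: 1033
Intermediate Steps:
9 + (51 - 1*19)*32 = 9 + (51 - 19)*32 = 9 + 32*32 = 9 + 1024 = 1033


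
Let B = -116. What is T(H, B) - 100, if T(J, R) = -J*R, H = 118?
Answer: 13588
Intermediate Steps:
T(J, R) = -J*R
T(H, B) - 100 = -1*118*(-116) - 100 = 13688 - 100 = 13588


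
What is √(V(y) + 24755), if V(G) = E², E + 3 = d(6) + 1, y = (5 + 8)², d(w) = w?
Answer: √24771 ≈ 157.39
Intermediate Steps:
y = 169 (y = 13² = 169)
E = 4 (E = -3 + (6 + 1) = -3 + 7 = 4)
V(G) = 16 (V(G) = 4² = 16)
√(V(y) + 24755) = √(16 + 24755) = √24771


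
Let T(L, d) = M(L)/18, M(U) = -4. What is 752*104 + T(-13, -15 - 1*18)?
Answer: 703870/9 ≈ 78208.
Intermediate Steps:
T(L, d) = -2/9 (T(L, d) = -4/18 = -4*1/18 = -2/9)
752*104 + T(-13, -15 - 1*18) = 752*104 - 2/9 = 78208 - 2/9 = 703870/9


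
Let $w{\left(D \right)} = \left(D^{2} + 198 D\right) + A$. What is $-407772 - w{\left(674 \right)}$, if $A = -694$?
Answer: $-994806$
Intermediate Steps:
$w{\left(D \right)} = -694 + D^{2} + 198 D$ ($w{\left(D \right)} = \left(D^{2} + 198 D\right) - 694 = -694 + D^{2} + 198 D$)
$-407772 - w{\left(674 \right)} = -407772 - \left(-694 + 674^{2} + 198 \cdot 674\right) = -407772 - \left(-694 + 454276 + 133452\right) = -407772 - 587034 = -994806$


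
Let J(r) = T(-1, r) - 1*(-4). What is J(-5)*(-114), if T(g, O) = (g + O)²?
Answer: -4560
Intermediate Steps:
T(g, O) = (O + g)²
J(r) = 4 + (-1 + r)² (J(r) = (r - 1)² - 1*(-4) = (-1 + r)² + 4 = 4 + (-1 + r)²)
J(-5)*(-114) = (4 + (-1 - 5)²)*(-114) = (4 + (-6)²)*(-114) = (4 + 36)*(-114) = 40*(-114) = -4560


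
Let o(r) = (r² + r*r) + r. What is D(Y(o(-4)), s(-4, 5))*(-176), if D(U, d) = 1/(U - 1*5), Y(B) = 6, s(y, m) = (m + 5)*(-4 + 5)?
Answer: -176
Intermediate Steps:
s(y, m) = 5 + m (s(y, m) = (5 + m)*1 = 5 + m)
o(r) = r + 2*r² (o(r) = (r² + r²) + r = 2*r² + r = r + 2*r²)
D(U, d) = 1/(-5 + U) (D(U, d) = 1/(U - 5) = 1/(-5 + U))
D(Y(o(-4)), s(-4, 5))*(-176) = -176/(-5 + 6) = -176/1 = 1*(-176) = -176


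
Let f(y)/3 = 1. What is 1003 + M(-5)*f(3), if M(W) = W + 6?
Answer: 1006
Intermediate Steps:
M(W) = 6 + W
f(y) = 3 (f(y) = 3*1 = 3)
1003 + M(-5)*f(3) = 1003 + (6 - 5)*3 = 1003 + 1*3 = 1003 + 3 = 1006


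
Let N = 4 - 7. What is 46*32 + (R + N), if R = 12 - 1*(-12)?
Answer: 1493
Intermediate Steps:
N = -3
R = 24 (R = 12 + 12 = 24)
46*32 + (R + N) = 46*32 + (24 - 3) = 1472 + 21 = 1493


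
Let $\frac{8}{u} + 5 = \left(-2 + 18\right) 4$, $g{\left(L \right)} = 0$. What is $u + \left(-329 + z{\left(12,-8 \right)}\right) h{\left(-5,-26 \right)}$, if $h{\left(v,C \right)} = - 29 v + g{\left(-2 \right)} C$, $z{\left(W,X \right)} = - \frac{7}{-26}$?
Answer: $- \frac{73119377}{1534} \approx -47666.0$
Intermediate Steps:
$z{\left(W,X \right)} = \frac{7}{26}$ ($z{\left(W,X \right)} = \left(-7\right) \left(- \frac{1}{26}\right) = \frac{7}{26}$)
$u = \frac{8}{59}$ ($u = \frac{8}{-5 + \left(-2 + 18\right) 4} = \frac{8}{-5 + 16 \cdot 4} = \frac{8}{-5 + 64} = \frac{8}{59} \approx 0.13559$)
$h{\left(v,C \right)} = - 29 v$ ($h{\left(v,C \right)} = - 29 v + 0 C = - 29 v + 0 = - 29 v$)
$u + \left(-329 + z{\left(12,-8 \right)}\right) h{\left(-5,-26 \right)} = \frac{8}{59} + \left(-329 + \frac{7}{26}\right) \left(\left(-29\right) \left(-5\right)\right) = \frac{8}{59} - \frac{1239315}{26} = - \frac{73119377}{1534}$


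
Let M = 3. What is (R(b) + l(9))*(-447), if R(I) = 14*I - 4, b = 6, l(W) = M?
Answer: -37101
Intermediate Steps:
l(W) = 3
R(I) = -4 + 14*I
(R(b) + l(9))*(-447) = ((-4 + 14*6) + 3)*(-447) = ((-4 + 84) + 3)*(-447) = (80 + 3)*(-447) = 83*(-447) = -37101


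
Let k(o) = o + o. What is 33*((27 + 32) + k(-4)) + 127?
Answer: 1810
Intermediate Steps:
k(o) = 2*o
33*((27 + 32) + k(-4)) + 127 = 33*((27 + 32) + 2*(-4)) + 127 = 33*(59 - 8) + 127 = 33*51 + 127 = 1683 + 127 = 1810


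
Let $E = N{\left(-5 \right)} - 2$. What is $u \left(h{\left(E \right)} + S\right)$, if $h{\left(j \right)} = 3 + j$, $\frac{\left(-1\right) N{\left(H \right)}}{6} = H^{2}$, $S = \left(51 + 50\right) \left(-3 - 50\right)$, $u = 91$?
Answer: $-500682$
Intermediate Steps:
$S = -5353$ ($S = 101 \left(-53\right) = -5353$)
$N{\left(H \right)} = - 6 H^{2}$
$E = -152$ ($E = - 6 \left(-5\right)^{2} - 2 = \left(-6\right) 25 - 2 = -150 - 2 = -152$)
$u \left(h{\left(E \right)} + S\right) = 91 \left(\left(3 - 152\right) - 5353\right) = 91 \left(-149 - 5353\right) = 91 \left(-5502\right) = -500682$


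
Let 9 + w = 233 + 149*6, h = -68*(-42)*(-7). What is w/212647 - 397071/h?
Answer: 28152769331/1417079608 ≈ 19.867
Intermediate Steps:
h = -19992 (h = 2856*(-7) = -19992)
w = 1118 (w = -9 + (233 + 149*6) = -9 + (233 + 894) = -9 + 1127 = 1118)
w/212647 - 397071/h = 1118/212647 - 397071/(-19992) = 1118*(1/212647) - 397071*(-1/19992) = 1118/212647 + 132357/6664 = 28152769331/1417079608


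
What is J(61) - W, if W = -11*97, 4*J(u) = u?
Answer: 4329/4 ≈ 1082.3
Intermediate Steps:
J(u) = u/4
W = -1067
J(61) - W = (¼)*61 - 1*(-1067) = 61/4 + 1067 = 4329/4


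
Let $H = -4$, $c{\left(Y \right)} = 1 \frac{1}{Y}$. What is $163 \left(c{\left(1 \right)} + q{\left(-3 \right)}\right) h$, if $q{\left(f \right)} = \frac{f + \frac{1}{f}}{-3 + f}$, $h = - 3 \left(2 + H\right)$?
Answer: $\frac{4564}{3} \approx 1521.3$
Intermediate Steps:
$c{\left(Y \right)} = \frac{1}{Y}$
$h = 6$ ($h = - 3 \left(2 - 4\right) = \left(-3\right) \left(-2\right) = 6$)
$q{\left(f \right)} = \frac{f + \frac{1}{f}}{-3 + f}$
$163 \left(c{\left(1 \right)} + q{\left(-3 \right)}\right) h = 163 \left(1^{-1} + \frac{1 + \left(-3\right)^{2}}{\left(-3\right) \left(-3 - 3\right)}\right) 6 = 163 \left(1 - \frac{1 + 9}{3 \left(-6\right)}\right) 6 = 163 \left(1 - \left(- \frac{1}{18}\right) 10\right) 6 = 163 \left(1 + \frac{5}{9}\right) 6 = 163 \cdot \frac{14}{9} \cdot 6 = 163 \cdot \frac{28}{3} = \frac{4564}{3}$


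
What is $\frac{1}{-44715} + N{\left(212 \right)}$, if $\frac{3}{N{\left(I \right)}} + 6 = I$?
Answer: $\frac{133939}{9211290} \approx 0.014541$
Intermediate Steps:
$N{\left(I \right)} = \frac{3}{-6 + I}$
$\frac{1}{-44715} + N{\left(212 \right)} = \frac{1}{-44715} + \frac{3}{-6 + 212} = - \frac{1}{44715} + \frac{3}{206} = \frac{133939}{9211290}$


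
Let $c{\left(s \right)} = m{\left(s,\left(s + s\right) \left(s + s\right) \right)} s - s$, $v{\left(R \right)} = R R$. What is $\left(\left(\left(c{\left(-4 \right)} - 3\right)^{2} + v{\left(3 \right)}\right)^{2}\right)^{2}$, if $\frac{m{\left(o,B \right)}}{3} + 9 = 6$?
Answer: $3605760445456$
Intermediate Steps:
$v{\left(R \right)} = R^{2}$
$m{\left(o,B \right)} = -9$ ($m{\left(o,B \right)} = -27 + 3 \cdot 6 = -27 + 18 = -9$)
$c{\left(s \right)} = - 10 s$ ($c{\left(s \right)} = - 9 s - s = - 10 s$)
$\left(\left(\left(c{\left(-4 \right)} - 3\right)^{2} + v{\left(3 \right)}\right)^{2}\right)^{2} = \left(\left(\left(\left(-10\right) \left(-4\right) - 3\right)^{2} + 3^{2}\right)^{2}\right)^{2} = \left(\left(\left(40 - 3\right)^{2} + 9\right)^{2}\right)^{2} = \left(\left(37^{2} + 9\right)^{2}\right)^{2} = \left(\left(1369 + 9\right)^{2}\right)^{2} = \left(1378^{2}\right)^{2} = 1898884^{2} = 3605760445456$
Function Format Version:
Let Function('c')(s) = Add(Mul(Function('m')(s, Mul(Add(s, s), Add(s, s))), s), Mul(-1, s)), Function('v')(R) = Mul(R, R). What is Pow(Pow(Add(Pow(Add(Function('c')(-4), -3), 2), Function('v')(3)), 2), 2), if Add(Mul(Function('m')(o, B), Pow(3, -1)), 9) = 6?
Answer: 3605760445456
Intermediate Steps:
Function('v')(R) = Pow(R, 2)
Function('m')(o, B) = -9 (Function('m')(o, B) = Add(-27, Mul(3, 6)) = Add(-27, 18) = -9)
Function('c')(s) = Mul(-10, s) (Function('c')(s) = Add(Mul(-9, s), Mul(-1, s)) = Mul(-10, s))
Pow(Pow(Add(Pow(Add(Function('c')(-4), -3), 2), Function('v')(3)), 2), 2) = Pow(Pow(Add(Pow(Add(Mul(-10, -4), -3), 2), Pow(3, 2)), 2), 2) = Pow(Pow(Add(Pow(Add(40, -3), 2), 9), 2), 2) = Pow(Pow(Add(Pow(37, 2), 9), 2), 2) = Pow(Pow(Add(1369, 9), 2), 2) = Pow(Pow(1378, 2), 2) = Pow(1898884, 2) = 3605760445456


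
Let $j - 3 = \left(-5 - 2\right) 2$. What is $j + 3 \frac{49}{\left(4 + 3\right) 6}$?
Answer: $- \frac{15}{2} \approx -7.5$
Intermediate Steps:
$j = -11$ ($j = 3 + \left(-5 - 2\right) 2 = 3 - 14 = -11$)
$j + 3 \frac{49}{\left(4 + 3\right) 6} = -11 + 3 \frac{49}{\left(4 + 3\right) 6} = -11 + 3 \frac{49}{7 \cdot 6} = -11 + 3 \cdot \frac{49}{42} = -11 + 3 \cdot 49 \cdot \frac{1}{42} = -11 + 3 \cdot \frac{7}{6} = -11 + \frac{7}{2} = - \frac{15}{2}$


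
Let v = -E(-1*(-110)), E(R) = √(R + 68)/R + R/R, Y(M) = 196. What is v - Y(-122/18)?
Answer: -197 - √178/110 ≈ -197.12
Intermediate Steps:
E(R) = 1 + √(68 + R)/R (E(R) = √(68 + R)/R + 1 = 1 + √(68 + R)/R)
v = -1 - √178/110 (v = -(-1*(-110) + √(68 - 1*(-110)))/((-1*(-110))) = -(110 + √(68 + 110))/110 = -(110 + √178)/110 = -(1 + √178/110) = -1 - √178/110 ≈ -1.1213)
v - Y(-122/18) = (-1 - √178/110) - 1*196 = (-1 - √178/110) - 196 = -197 - √178/110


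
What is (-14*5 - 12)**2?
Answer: 6724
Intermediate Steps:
(-14*5 - 12)**2 = (-70 - 12)**2 = (-82)**2 = 6724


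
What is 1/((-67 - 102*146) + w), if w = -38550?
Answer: -1/53509 ≈ -1.8688e-5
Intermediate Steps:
1/((-67 - 102*146) + w) = 1/((-67 - 102*146) - 38550) = 1/((-67 - 14892) - 38550) = 1/(-14959 - 38550) = 1/(-53509) = -1/53509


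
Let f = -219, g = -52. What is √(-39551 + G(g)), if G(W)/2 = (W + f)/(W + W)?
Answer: I*√26732953/26 ≈ 198.86*I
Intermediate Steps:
G(W) = (-219 + W)/W (G(W) = 2*((W - 219)/(W + W)) = 2*((-219 + W)/((2*W))) = 2*((-219 + W)*(1/(2*W))) = 2*((-219 + W)/(2*W)) = (-219 + W)/W)
√(-39551 + G(g)) = √(-39551 + (-219 - 52)/(-52)) = √(-39551 - 1/52*(-271)) = √(-39551 + 271/52) = √(-2056381/52) = I*√26732953/26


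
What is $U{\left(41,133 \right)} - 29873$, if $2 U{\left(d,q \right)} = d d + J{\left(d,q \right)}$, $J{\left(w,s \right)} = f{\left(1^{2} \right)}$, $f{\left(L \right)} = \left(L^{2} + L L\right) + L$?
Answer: $-29031$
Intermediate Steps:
$f{\left(L \right)} = L + 2 L^{2}$ ($f{\left(L \right)} = \left(L^{2} + L^{2}\right) + L = 2 L^{2} + L = L + 2 L^{2}$)
$J{\left(w,s \right)} = 3$ ($J{\left(w,s \right)} = 1^{2} \left(1 + 2 \cdot 1^{2}\right) = 1 \left(1 + 2 \cdot 1\right) = 1 \left(1 + 2\right) = 1 \cdot 3 = 3$)
$U{\left(d,q \right)} = \frac{3}{2} + \frac{d^{2}}{2}$ ($U{\left(d,q \right)} = \frac{d d + 3}{2} = \frac{d^{2} + 3}{2} = \frac{3 + d^{2}}{2} = \frac{3}{2} + \frac{d^{2}}{2}$)
$U{\left(41,133 \right)} - 29873 = \left(\frac{3}{2} + \frac{41^{2}}{2}\right) - 29873 = \left(\frac{3}{2} + \frac{1}{2} \cdot 1681\right) - 29873 = \left(\frac{3}{2} + \frac{1681}{2}\right) - 29873 = 842 - 29873 = -29031$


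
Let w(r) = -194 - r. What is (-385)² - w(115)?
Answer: 148534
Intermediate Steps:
(-385)² - w(115) = (-385)² - (-194 - 1*115) = 148225 - (-194 - 115) = 148225 - 1*(-309) = 148225 + 309 = 148534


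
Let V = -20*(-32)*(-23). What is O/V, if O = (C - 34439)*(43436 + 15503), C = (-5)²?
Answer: 1014163373/7360 ≈ 1.3779e+5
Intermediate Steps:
C = 25
V = -14720 (V = 640*(-23) = -14720)
O = -2028326746 (O = (25 - 34439)*(43436 + 15503) = -34414*58939 = -2028326746)
O/V = -2028326746/(-14720) = -2028326746*(-1/14720) = 1014163373/7360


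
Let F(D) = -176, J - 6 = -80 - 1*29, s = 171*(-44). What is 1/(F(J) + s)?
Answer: -1/7700 ≈ -0.00012987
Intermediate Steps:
s = -7524
J = -103 (J = 6 + (-80 - 1*29) = 6 + (-80 - 29) = 6 - 109 = -103)
1/(F(J) + s) = 1/(-176 - 7524) = 1/(-7700) = -1/7700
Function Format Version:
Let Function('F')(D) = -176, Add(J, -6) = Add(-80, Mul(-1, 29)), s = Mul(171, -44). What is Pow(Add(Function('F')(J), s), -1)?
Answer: Rational(-1, 7700) ≈ -0.00012987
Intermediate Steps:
s = -7524
J = -103 (J = Add(6, Add(-80, Mul(-1, 29))) = Add(6, Add(-80, -29)) = Add(6, -109) = -103)
Pow(Add(Function('F')(J), s), -1) = Pow(Add(-176, -7524), -1) = Pow(-7700, -1) = Rational(-1, 7700)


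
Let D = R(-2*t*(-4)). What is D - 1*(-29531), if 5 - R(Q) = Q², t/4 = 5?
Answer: 3936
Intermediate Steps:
t = 20 (t = 4*5 = 20)
R(Q) = 5 - Q²
D = -25595 (D = 5 - (-2*20*(-4))² = 5 - (-40*(-4))² = 5 - 1*160² = 5 - 1*25600 = 5 - 25600 = -25595)
D - 1*(-29531) = -25595 - 1*(-29531) = -25595 + 29531 = 3936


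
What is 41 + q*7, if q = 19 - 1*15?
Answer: 69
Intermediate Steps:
q = 4 (q = 19 - 15 = 4)
41 + q*7 = 41 + 4*7 = 41 + 28 = 69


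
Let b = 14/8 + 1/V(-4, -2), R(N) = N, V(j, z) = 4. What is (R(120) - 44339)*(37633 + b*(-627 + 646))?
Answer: -1665773949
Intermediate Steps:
b = 2 (b = 14/8 + 1/4 = 14*(⅛) + 1*(¼) = 7/4 + ¼ = 2)
(R(120) - 44339)*(37633 + b*(-627 + 646)) = (120 - 44339)*(37633 + 2*(-627 + 646)) = -44219*(37633 + 2*19) = -44219*(37633 + 38) = -44219*37671 = -1665773949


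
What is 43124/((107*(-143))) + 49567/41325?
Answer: -1023674633/632313825 ≈ -1.6189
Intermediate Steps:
43124/((107*(-143))) + 49567/41325 = 43124/(-15301) + 49567*(1/41325) = 43124*(-1/15301) + 49567/41325 = -43124/15301 + 49567/41325 = -1023674633/632313825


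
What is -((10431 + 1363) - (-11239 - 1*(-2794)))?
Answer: -20239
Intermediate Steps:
-((10431 + 1363) - (-11239 - 1*(-2794))) = -(11794 - (-11239 + 2794)) = -(11794 - 1*(-8445)) = -(11794 + 8445) = -1*20239 = -20239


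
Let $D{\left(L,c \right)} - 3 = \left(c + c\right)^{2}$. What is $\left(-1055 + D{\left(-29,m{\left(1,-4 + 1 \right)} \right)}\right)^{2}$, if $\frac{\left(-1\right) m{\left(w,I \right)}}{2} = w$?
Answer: $1073296$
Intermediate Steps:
$m{\left(w,I \right)} = - 2 w$
$D{\left(L,c \right)} = 3 + 4 c^{2}$ ($D{\left(L,c \right)} = 3 + \left(c + c\right)^{2} = 3 + \left(2 c\right)^{2} = 3 + 4 c^{2}$)
$\left(-1055 + D{\left(-29,m{\left(1,-4 + 1 \right)} \right)}\right)^{2} = \left(-1055 + \left(3 + 4 \left(\left(-2\right) 1\right)^{2}\right)\right)^{2} = \left(-1055 + \left(3 + 4 \left(-2\right)^{2}\right)\right)^{2} = \left(-1055 + \left(3 + 4 \cdot 4\right)\right)^{2} = \left(-1055 + \left(3 + 16\right)\right)^{2} = \left(-1055 + 19\right)^{2} = \left(-1036\right)^{2} = 1073296$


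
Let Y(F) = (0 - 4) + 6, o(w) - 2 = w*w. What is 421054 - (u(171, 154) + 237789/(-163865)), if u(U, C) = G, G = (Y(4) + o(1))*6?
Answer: 68991335549/163865 ≈ 4.2103e+5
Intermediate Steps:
o(w) = 2 + w**2 (o(w) = 2 + w*w = 2 + w**2)
Y(F) = 2 (Y(F) = -4 + 6 = 2)
G = 30 (G = (2 + (2 + 1**2))*6 = (2 + (2 + 1))*6 = (2 + 3)*6 = 5*6 = 30)
u(U, C) = 30
421054 - (u(171, 154) + 237789/(-163865)) = 421054 - (30 + 237789/(-163865)) = 421054 - (30 + 237789*(-1/163865)) = 421054 - (30 - 237789/163865) = 421054 - 1*4678161/163865 = 421054 - 4678161/163865 = 68991335549/163865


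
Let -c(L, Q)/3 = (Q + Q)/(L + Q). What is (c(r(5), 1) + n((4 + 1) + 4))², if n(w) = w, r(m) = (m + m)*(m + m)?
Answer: 815409/10201 ≈ 79.934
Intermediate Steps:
r(m) = 4*m² (r(m) = (2*m)*(2*m) = 4*m²)
c(L, Q) = -6*Q/(L + Q) (c(L, Q) = -3*(Q + Q)/(L + Q) = -3*2*Q/(L + Q) = -6*Q/(L + Q))
(c(r(5), 1) + n((4 + 1) + 4))² = (-6*1/(4*5² + 1) + ((4 + 1) + 4))² = (-6*1/(4*25 + 1) + (5 + 4))² = (-6*1/(100 + 1) + 9)² = (-6*1/101 + 9)² = (-6*1*1/101 + 9)² = (-6/101 + 9)² = (903/101)² = 815409/10201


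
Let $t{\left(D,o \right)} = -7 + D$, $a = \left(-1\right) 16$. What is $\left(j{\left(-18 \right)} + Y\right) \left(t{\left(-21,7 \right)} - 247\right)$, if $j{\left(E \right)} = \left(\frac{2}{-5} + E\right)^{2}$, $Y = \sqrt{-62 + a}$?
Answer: $-93104 - 275 i \sqrt{78} \approx -93104.0 - 2428.7 i$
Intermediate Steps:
$a = -16$
$Y = i \sqrt{78}$ ($Y = \sqrt{-62 - 16} = \sqrt{-78} = i \sqrt{78} \approx 8.8318 i$)
$j{\left(E \right)} = \left(- \frac{2}{5} + E\right)^{2}$ ($j{\left(E \right)} = \left(2 \left(- \frac{1}{5}\right) + E\right)^{2} = \left(- \frac{2}{5} + E\right)^{2}$)
$\left(j{\left(-18 \right)} + Y\right) \left(t{\left(-21,7 \right)} - 247\right) = \left(\frac{\left(-2 + 5 \left(-18\right)\right)^{2}}{25} + i \sqrt{78}\right) \left(\left(-7 - 21\right) - 247\right) = \left(\frac{\left(-2 - 90\right)^{2}}{25} + i \sqrt{78}\right) \left(-28 - 247\right) = \left(\frac{\left(-92\right)^{2}}{25} + i \sqrt{78}\right) \left(-275\right) = \left(\frac{1}{25} \cdot 8464 + i \sqrt{78}\right) \left(-275\right) = \left(\frac{8464}{25} + i \sqrt{78}\right) \left(-275\right) = -93104 - 275 i \sqrt{78}$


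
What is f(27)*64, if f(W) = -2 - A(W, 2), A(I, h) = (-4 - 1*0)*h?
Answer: 384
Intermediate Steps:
A(I, h) = -4*h (A(I, h) = (-4 + 0)*h = -4*h)
f(W) = 6 (f(W) = -2 - (-4)*2 = -2 - 1*(-8) = -2 + 8 = 6)
f(27)*64 = 6*64 = 384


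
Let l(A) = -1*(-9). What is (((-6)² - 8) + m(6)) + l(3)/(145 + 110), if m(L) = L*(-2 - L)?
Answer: -1697/85 ≈ -19.965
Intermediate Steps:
l(A) = 9
(((-6)² - 8) + m(6)) + l(3)/(145 + 110) = (((-6)² - 8) - 1*6*(2 + 6)) + 9/(145 + 110) = ((36 - 8) - 1*6*8) + 9/255 = (28 - 48) + (1/255)*9 = -20 + 3/85 = -1697/85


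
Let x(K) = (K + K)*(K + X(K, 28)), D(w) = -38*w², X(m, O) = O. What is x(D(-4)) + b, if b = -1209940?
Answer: -504660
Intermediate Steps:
x(K) = 2*K*(28 + K) (x(K) = (K + K)*(K + 28) = (2*K)*(28 + K) = 2*K*(28 + K))
x(D(-4)) + b = 2*(-38*(-4)²)*(28 - 38*(-4)²) - 1209940 = 2*(-38*16)*(28 - 38*16) - 1209940 = 2*(-608)*(28 - 608) - 1209940 = 2*(-608)*(-580) - 1209940 = 705280 - 1209940 = -504660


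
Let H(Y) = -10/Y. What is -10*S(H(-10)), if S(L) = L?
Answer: -10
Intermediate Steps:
-10*S(H(-10)) = -(-100)/(-10) = -(-100)*(-1)/10 = -10*1 = -10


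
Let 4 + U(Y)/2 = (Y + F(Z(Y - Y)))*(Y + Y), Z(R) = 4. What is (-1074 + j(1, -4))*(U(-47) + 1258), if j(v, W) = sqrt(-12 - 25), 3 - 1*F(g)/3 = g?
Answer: -11438100 + 10650*I*sqrt(37) ≈ -1.1438e+7 + 64781.0*I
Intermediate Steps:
F(g) = 9 - 3*g
j(v, W) = I*sqrt(37) (j(v, W) = sqrt(-37) = I*sqrt(37))
U(Y) = -8 + 4*Y*(-3 + Y) (U(Y) = -8 + 2*((Y + (9 - 3*4))*(Y + Y)) = -8 + 2*((Y + (9 - 12))*(2*Y)) = -8 + 2*((Y - 3)*(2*Y)) = -8 + 2*((-3 + Y)*(2*Y)) = -8 + 2*(2*Y*(-3 + Y)) = -8 + 4*Y*(-3 + Y))
(-1074 + j(1, -4))*(U(-47) + 1258) = (-1074 + I*sqrt(37))*((-8 - 12*(-47) + 4*(-47)**2) + 1258) = (-1074 + I*sqrt(37))*((-8 + 564 + 4*2209) + 1258) = (-1074 + I*sqrt(37))*((-8 + 564 + 8836) + 1258) = (-1074 + I*sqrt(37))*(9392 + 1258) = (-1074 + I*sqrt(37))*10650 = -11438100 + 10650*I*sqrt(37)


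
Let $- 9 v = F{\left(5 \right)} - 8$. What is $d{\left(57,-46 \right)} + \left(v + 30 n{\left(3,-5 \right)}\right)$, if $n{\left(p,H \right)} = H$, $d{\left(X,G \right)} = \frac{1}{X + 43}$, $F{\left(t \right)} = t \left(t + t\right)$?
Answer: $- \frac{46397}{300} \approx -154.66$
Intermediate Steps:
$F{\left(t \right)} = 2 t^{2}$ ($F{\left(t \right)} = t 2 t = 2 t^{2}$)
$d{\left(X,G \right)} = \frac{1}{43 + X}$
$v = - \frac{14}{3}$ ($v = - \frac{2 \cdot 5^{2} - 8}{9} = - \frac{2 \cdot 25 - 8}{9} = - \frac{50 - 8}{9} = \left(- \frac{1}{9}\right) 42 = - \frac{14}{3} \approx -4.6667$)
$d{\left(57,-46 \right)} + \left(v + 30 n{\left(3,-5 \right)}\right) = \frac{1}{43 + 57} + \left(- \frac{14}{3} + 30 \left(-5\right)\right) = \frac{1}{100} - \frac{464}{3} = - \frac{46397}{300}$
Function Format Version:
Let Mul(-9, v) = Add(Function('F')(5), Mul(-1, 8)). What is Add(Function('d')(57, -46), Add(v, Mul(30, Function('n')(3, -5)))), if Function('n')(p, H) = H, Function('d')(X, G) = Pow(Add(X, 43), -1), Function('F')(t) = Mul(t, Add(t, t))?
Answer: Rational(-46397, 300) ≈ -154.66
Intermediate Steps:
Function('F')(t) = Mul(2, Pow(t, 2)) (Function('F')(t) = Mul(t, Mul(2, t)) = Mul(2, Pow(t, 2)))
Function('d')(X, G) = Pow(Add(43, X), -1)
v = Rational(-14, 3) (v = Mul(Rational(-1, 9), Add(Mul(2, Pow(5, 2)), Mul(-1, 8))) = Mul(Rational(-1, 9), Add(Mul(2, 25), -8)) = Mul(Rational(-1, 9), Add(50, -8)) = Mul(Rational(-1, 9), 42) = Rational(-14, 3) ≈ -4.6667)
Add(Function('d')(57, -46), Add(v, Mul(30, Function('n')(3, -5)))) = Add(Pow(Add(43, 57), -1), Add(Rational(-14, 3), Mul(30, -5))) = Add(Pow(100, -1), Add(Rational(-14, 3), -150)) = Add(Rational(1, 100), Rational(-464, 3)) = Rational(-46397, 300)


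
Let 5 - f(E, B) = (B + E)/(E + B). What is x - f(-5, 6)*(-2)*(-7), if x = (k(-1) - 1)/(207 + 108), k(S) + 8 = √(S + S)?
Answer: -1961/35 + I*√2/315 ≈ -56.029 + 0.0044896*I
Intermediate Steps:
f(E, B) = 4 (f(E, B) = 5 - (B + E)/(E + B) = 5 - (B + E)/(B + E) = 5 - 1*1 = 5 - 1 = 4)
k(S) = -8 + √2*√S (k(S) = -8 + √(S + S) = -8 + √(2*S) = -8 + √2*√S)
x = -1/35 + I*√2/315 (x = ((-8 + √2*√(-1)) - 1)/(207 + 108) = ((-8 + √2*I) - 1)/315 = ((-8 + I*√2) - 1)*(1/315) = (-9 + I*√2)*(1/315) = -1/35 + I*√2/315 ≈ -0.028571 + 0.0044896*I)
x - f(-5, 6)*(-2)*(-7) = (-1/35 + I*√2/315) - 4*(-2)*(-7) = (-1/35 + I*√2/315) - (-8)*(-7) = (-1/35 + I*√2/315) - 1*56 = (-1/35 + I*√2/315) - 56 = -1961/35 + I*√2/315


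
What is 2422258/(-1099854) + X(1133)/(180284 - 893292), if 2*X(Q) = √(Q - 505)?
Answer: -1211129/549927 - √157/713008 ≈ -2.2024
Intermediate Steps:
X(Q) = √(-505 + Q)/2 (X(Q) = √(Q - 505)/2 = √(-505 + Q)/2)
2422258/(-1099854) + X(1133)/(180284 - 893292) = 2422258/(-1099854) + (√(-505 + 1133)/2)/(180284 - 893292) = 2422258*(-1/1099854) + (√628/2)/(-713008) = -1211129/549927 + ((2*√157)/2)*(-1/713008) = -1211129/549927 + √157*(-1/713008) = -1211129/549927 - √157/713008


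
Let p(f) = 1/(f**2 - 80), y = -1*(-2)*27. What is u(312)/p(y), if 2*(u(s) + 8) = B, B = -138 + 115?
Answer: -55302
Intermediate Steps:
y = 54 (y = 2*27 = 54)
p(f) = 1/(-80 + f**2)
B = -23
u(s) = -39/2 (u(s) = -8 + (1/2)*(-23) = -8 - 23/2 = -39/2)
u(312)/p(y) = -39/(2*(1/(-80 + 54**2))) = -39/(2*(1/(-80 + 2916))) = -39/(2*(1/2836)) = -39/(2*1/2836) = -39/2*2836 = -55302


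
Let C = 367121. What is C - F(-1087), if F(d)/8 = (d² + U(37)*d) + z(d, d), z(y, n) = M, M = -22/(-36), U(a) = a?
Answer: -78873155/9 ≈ -8.7637e+6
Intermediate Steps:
M = 11/18 (M = -22*(-1/36) = 11/18 ≈ 0.61111)
z(y, n) = 11/18
F(d) = 44/9 + 8*d² + 296*d (F(d) = 8*((d² + 37*d) + 11/18) = 8*(11/18 + d² + 37*d) = 44/9 + 8*d² + 296*d)
C - F(-1087) = 367121 - (44/9 + 8*(-1087)² + 296*(-1087)) = 367121 - (44/9 + 8*1181569 - 321752) = 367121 - (44/9 + 9452552 - 321752) = 367121 - 1*82177244/9 = 367121 - 82177244/9 = -78873155/9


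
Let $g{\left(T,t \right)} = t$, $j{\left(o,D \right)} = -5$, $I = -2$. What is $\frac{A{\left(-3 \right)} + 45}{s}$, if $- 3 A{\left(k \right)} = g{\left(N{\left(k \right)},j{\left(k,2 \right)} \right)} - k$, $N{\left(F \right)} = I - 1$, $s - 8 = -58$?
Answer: $- \frac{137}{150} \approx -0.91333$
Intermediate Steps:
$s = -50$ ($s = 8 - 58 = -50$)
$N{\left(F \right)} = -3$ ($N{\left(F \right)} = -2 - 1 = -3$)
$A{\left(k \right)} = \frac{5}{3} + \frac{k}{3}$ ($A{\left(k \right)} = - \frac{-5 - k}{3} = \frac{5}{3} + \frac{k}{3}$)
$\frac{A{\left(-3 \right)} + 45}{s} = \frac{\left(\frac{5}{3} + \frac{1}{3} \left(-3\right)\right) + 45}{-50} = \left(\left(\frac{5}{3} - 1\right) + 45\right) \left(- \frac{1}{50}\right) = \left(\frac{2}{3} + 45\right) \left(- \frac{1}{50}\right) = \frac{137}{3} \left(- \frac{1}{50}\right) = - \frac{137}{150}$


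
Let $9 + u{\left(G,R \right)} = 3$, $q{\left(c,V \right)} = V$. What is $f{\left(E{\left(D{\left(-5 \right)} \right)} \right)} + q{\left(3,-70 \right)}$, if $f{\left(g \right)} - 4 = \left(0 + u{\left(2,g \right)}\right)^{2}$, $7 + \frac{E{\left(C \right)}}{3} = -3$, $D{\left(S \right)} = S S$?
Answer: $-30$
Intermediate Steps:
$D{\left(S \right)} = S^{2}$
$E{\left(C \right)} = -30$ ($E{\left(C \right)} = -21 + 3 \left(-3\right) = -21 - 9 = -30$)
$u{\left(G,R \right)} = -6$ ($u{\left(G,R \right)} = -9 + 3 = -6$)
$f{\left(g \right)} = 40$ ($f{\left(g \right)} = 4 + \left(0 - 6\right)^{2} = 4 + \left(-6\right)^{2} = 4 + 36 = 40$)
$f{\left(E{\left(D{\left(-5 \right)} \right)} \right)} + q{\left(3,-70 \right)} = 40 - 70 = -30$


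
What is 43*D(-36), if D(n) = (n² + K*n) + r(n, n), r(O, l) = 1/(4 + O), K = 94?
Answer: -2873131/32 ≈ -89785.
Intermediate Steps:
D(n) = n² + 1/(4 + n) + 94*n (D(n) = (n² + 94*n) + 1/(4 + n) = n² + 1/(4 + n) + 94*n)
43*D(-36) = 43*((1 - 36*(4 - 36)*(94 - 36))/(4 - 36)) = 43*((1 - 36*(-32)*58)/(-32)) = 43*(-(1 + 66816)/32) = 43*(-1/32*66817) = 43*(-66817/32) = -2873131/32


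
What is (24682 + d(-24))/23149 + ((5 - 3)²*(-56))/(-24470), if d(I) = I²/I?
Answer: 304283318/283228015 ≈ 1.0743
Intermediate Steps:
d(I) = I
(24682 + d(-24))/23149 + ((5 - 3)²*(-56))/(-24470) = (24682 - 24)/23149 + ((5 - 3)²*(-56))/(-24470) = 24658*(1/23149) + (2²*(-56))*(-1/24470) = 24658/23149 + (4*(-56))*(-1/24470) = 24658/23149 - 224*(-1/24470) = 24658/23149 + 112/12235 = 304283318/283228015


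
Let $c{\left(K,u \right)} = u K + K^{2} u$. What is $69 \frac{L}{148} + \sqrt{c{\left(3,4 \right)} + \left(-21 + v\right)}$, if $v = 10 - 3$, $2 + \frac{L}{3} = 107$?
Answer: $\frac{21735}{148} + \sqrt{34} \approx 152.69$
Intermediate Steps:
$L = 315$ ($L = -6 + 3 \cdot 107 = -6 + 321 = 315$)
$v = 7$ ($v = 10 - 3 = 7$)
$c{\left(K,u \right)} = K u + u K^{2}$
$69 \frac{L}{148} + \sqrt{c{\left(3,4 \right)} + \left(-21 + v\right)} = 69 \cdot \frac{315}{148} + \sqrt{3 \cdot 4 \left(1 + 3\right) + \left(-21 + 7\right)} = 69 \cdot 315 \cdot \frac{1}{148} + \sqrt{3 \cdot 4 \cdot 4 - 14} = 69 \cdot \frac{315}{148} + \sqrt{48 - 14} = \frac{21735}{148} + \sqrt{34}$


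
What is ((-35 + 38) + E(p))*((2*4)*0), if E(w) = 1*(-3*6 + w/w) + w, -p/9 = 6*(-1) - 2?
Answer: 0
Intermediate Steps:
p = 72 (p = -9*(6*(-1) - 2) = -9*(-6 - 2) = -9*(-8) = 72)
E(w) = -17 + w (E(w) = 1*(-18 + 1) + w = 1*(-17) + w = -17 + w)
((-35 + 38) + E(p))*((2*4)*0) = ((-35 + 38) + (-17 + 72))*((2*4)*0) = (3 + 55)*(8*0) = 58*0 = 0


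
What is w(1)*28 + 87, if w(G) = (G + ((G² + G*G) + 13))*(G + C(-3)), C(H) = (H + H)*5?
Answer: -12905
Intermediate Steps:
C(H) = 10*H (C(H) = (2*H)*5 = 10*H)
w(G) = (-30 + G)*(13 + G + 2*G²) (w(G) = (G + ((G² + G*G) + 13))*(G + 10*(-3)) = (G + ((G² + G²) + 13))*(G - 30) = (G + (2*G² + 13))*(-30 + G) = (G + (13 + 2*G²))*(-30 + G) = (13 + G + 2*G²)*(-30 + G) = (-30 + G)*(13 + G + 2*G²))
w(1)*28 + 87 = (-390 - 59*1² - 17*1 + 2*1³)*28 + 87 = (-390 - 59*1 - 17 + 2*1)*28 + 87 = (-390 - 59 - 17 + 2)*28 + 87 = -464*28 + 87 = -12992 + 87 = -12905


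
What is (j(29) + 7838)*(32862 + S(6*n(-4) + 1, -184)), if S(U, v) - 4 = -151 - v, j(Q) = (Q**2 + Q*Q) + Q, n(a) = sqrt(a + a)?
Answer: 314152551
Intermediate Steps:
n(a) = sqrt(2)*sqrt(a) (n(a) = sqrt(2*a) = sqrt(2)*sqrt(a))
j(Q) = Q + 2*Q**2 (j(Q) = (Q**2 + Q**2) + Q = 2*Q**2 + Q = Q + 2*Q**2)
S(U, v) = -147 - v (S(U, v) = 4 + (-151 - v) = -147 - v)
(j(29) + 7838)*(32862 + S(6*n(-4) + 1, -184)) = (29*(1 + 2*29) + 7838)*(32862 + (-147 - 1*(-184))) = (29*(1 + 58) + 7838)*(32862 + (-147 + 184)) = (29*59 + 7838)*(32862 + 37) = (1711 + 7838)*32899 = 9549*32899 = 314152551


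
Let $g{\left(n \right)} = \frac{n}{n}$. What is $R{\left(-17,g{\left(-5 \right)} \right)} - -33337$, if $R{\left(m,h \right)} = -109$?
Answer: $33228$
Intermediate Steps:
$g{\left(n \right)} = 1$
$R{\left(-17,g{\left(-5 \right)} \right)} - -33337 = -109 - -33337 = -109 + 33337 = 33228$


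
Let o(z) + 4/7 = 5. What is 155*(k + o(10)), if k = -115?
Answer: -119970/7 ≈ -17139.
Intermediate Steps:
o(z) = 31/7 (o(z) = -4/7 + 5 = 31/7)
155*(k + o(10)) = 155*(-115 + 31/7) = 155*(-774/7) = -119970/7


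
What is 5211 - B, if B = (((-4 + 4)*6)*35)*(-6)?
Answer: 5211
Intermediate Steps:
B = 0 (B = ((0*6)*35)*(-6) = (0*35)*(-6) = 0*(-6) = 0)
5211 - B = 5211 - 1*0 = 5211 + 0 = 5211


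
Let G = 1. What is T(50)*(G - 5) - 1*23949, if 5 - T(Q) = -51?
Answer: -24173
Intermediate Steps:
T(Q) = 56 (T(Q) = 5 - 1*(-51) = 5 + 51 = 56)
T(50)*(G - 5) - 1*23949 = 56*(1 - 5) - 1*23949 = 56*(-4) - 23949 = -224 - 23949 = -24173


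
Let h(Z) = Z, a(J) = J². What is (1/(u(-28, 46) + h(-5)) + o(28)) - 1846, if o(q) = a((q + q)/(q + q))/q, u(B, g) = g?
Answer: -2119139/1148 ≈ -1845.9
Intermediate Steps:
o(q) = 1/q (o(q) = ((q + q)/(q + q))²/q = ((2*q)/((2*q)))²/q = ((2*q)*(1/(2*q)))²/q = 1²/q = 1/q)
(1/(u(-28, 46) + h(-5)) + o(28)) - 1846 = (1/(46 - 5) + 1/28) - 1846 = (1/41 + 1/28) - 1846 = 69/1148 - 1846 = -2119139/1148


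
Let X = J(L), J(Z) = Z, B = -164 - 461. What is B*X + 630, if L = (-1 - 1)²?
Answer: -1870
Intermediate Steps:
L = 4 (L = (-2)² = 4)
B = -625
X = 4
B*X + 630 = -625*4 + 630 = -2500 + 630 = -1870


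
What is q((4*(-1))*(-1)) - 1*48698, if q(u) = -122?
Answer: -48820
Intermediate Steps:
q((4*(-1))*(-1)) - 1*48698 = -122 - 1*48698 = -122 - 48698 = -48820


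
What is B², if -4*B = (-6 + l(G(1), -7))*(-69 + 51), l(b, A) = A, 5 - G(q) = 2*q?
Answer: 13689/4 ≈ 3422.3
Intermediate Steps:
G(q) = 5 - 2*q
B = -117/2 (B = -(-6 - 7)*(-69 + 51)/4 = -(-13)*(-18)/4 = -¼*234 = -117/2 ≈ -58.500)
B² = (-117/2)² = 13689/4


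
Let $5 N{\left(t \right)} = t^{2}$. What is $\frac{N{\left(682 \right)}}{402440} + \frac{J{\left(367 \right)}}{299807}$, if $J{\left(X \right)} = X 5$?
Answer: $\frac{35784954517}{150817911350} \approx 0.23727$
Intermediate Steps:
$J{\left(X \right)} = 5 X$
$N{\left(t \right)} = \frac{t^{2}}{5}$
$\frac{N{\left(682 \right)}}{402440} + \frac{J{\left(367 \right)}}{299807} = \frac{\frac{1}{5} \cdot 682^{2}}{402440} + \frac{5 \cdot 367}{299807} = \frac{1}{5} \cdot 465124 \cdot \frac{1}{402440} + 1835 \cdot \frac{1}{299807} = \frac{465124}{5} \cdot \frac{1}{402440} + \frac{1835}{299807} = \frac{116281}{503050} + \frac{1835}{299807} = \frac{35784954517}{150817911350}$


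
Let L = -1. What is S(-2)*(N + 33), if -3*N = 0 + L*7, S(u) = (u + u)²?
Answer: 1696/3 ≈ 565.33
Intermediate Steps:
S(u) = 4*u² (S(u) = (2*u)² = 4*u²)
N = 7/3 (N = -(0 - 1*7)/3 = -(0 - 7)/3 = -⅓*(-7) = 7/3 ≈ 2.3333)
S(-2)*(N + 33) = (4*(-2)²)*(7/3 + 33) = (4*4)*(106/3) = 16*(106/3) = 1696/3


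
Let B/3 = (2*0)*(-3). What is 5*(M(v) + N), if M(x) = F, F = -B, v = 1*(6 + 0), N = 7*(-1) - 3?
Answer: -50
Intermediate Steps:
N = -10 (N = -7 - 3 = -10)
B = 0 (B = 3*((2*0)*(-3)) = 3*(0*(-3)) = 3*0 = 0)
v = 6 (v = 1*6 = 6)
F = 0 (F = -1*0 = 0)
M(x) = 0
5*(M(v) + N) = 5*(0 - 10) = 5*(-10) = -50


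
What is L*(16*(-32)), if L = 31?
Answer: -15872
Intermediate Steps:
L*(16*(-32)) = 31*(16*(-32)) = 31*(-512) = -15872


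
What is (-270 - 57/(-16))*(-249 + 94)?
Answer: 660765/16 ≈ 41298.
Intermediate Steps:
(-270 - 57/(-16))*(-249 + 94) = (-270 - 57*(-1/16))*(-155) = (-270 + 57/16)*(-155) = -4263/16*(-155) = 660765/16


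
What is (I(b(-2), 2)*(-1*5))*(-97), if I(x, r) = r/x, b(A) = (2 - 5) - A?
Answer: -970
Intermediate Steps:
b(A) = -3 - A
(I(b(-2), 2)*(-1*5))*(-97) = ((2/(-3 - 1*(-2)))*(-1*5))*(-97) = ((2/(-3 + 2))*(-5))*(-97) = ((2/(-1))*(-5))*(-97) = ((2*(-1))*(-5))*(-97) = -2*(-5)*(-97) = 10*(-97) = -970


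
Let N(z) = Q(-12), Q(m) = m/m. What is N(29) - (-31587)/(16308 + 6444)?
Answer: 18113/7584 ≈ 2.3883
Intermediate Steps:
Q(m) = 1
N(z) = 1
N(29) - (-31587)/(16308 + 6444) = 1 - (-31587)/(16308 + 6444) = 1 - (-31587)/22752 = 1 - 1*(-10529/7584) = 1 + 10529/7584 = 18113/7584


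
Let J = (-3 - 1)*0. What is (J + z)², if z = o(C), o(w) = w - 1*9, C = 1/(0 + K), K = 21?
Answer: 35344/441 ≈ 80.145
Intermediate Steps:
C = 1/21 (C = 1/(0 + 21) = 1/21 ≈ 0.047619)
J = 0 (J = -4*0 = 0)
o(w) = -9 + w (o(w) = w - 9 = -9 + w)
z = -188/21 (z = -9 + 1/21 = -188/21 ≈ -8.9524)
(J + z)² = (0 - 188/21)² = (-188/21)² = 35344/441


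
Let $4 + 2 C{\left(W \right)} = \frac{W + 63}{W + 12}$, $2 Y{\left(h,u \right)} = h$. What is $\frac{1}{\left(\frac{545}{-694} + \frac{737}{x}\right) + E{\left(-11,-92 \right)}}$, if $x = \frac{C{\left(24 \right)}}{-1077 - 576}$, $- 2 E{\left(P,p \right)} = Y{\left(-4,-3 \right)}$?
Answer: $\frac{694}{1067966213} \approx 6.4983 \cdot 10^{-7}$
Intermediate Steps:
$Y{\left(h,u \right)} = \frac{h}{2}$
$E{\left(P,p \right)} = 1$ ($E{\left(P,p \right)} = - \frac{\frac{1}{2} \left(-4\right)}{2} = \left(- \frac{1}{2}\right) \left(-2\right) = 1$)
$C{\left(W \right)} = -2 + \frac{63 + W}{2 \left(12 + W\right)}$ ($C{\left(W \right)} = -2 + \frac{\left(W + 63\right) \frac{1}{W + 12}}{2} = -2 + \frac{\left(63 + W\right) \frac{1}{12 + W}}{2} = -2 + \frac{\frac{1}{12 + W} \left(63 + W\right)}{2} = -2 + \frac{63 + W}{2 \left(12 + W\right)}$)
$x = \frac{1}{2088}$ ($x = \frac{\frac{3}{2} \frac{1}{12 + 24} \left(5 - 24\right)}{-1077 - 576} = \frac{\frac{3}{2} \cdot \frac{1}{36} \left(5 - 24\right)}{-1077 - 576} = \frac{\frac{3}{2} \cdot \frac{1}{36} \left(-19\right)}{-1653} = \left(- \frac{19}{24}\right) \left(- \frac{1}{1653}\right) = \frac{1}{2088} \approx 0.00047893$)
$\frac{1}{\left(\frac{545}{-694} + \frac{737}{x}\right) + E{\left(-11,-92 \right)}} = \frac{1}{\left(\frac{545}{-694} + 737 \frac{1}{\frac{1}{2088}}\right) + 1} = \frac{1}{\left(545 \left(- \frac{1}{694}\right) + 737 \cdot 2088\right) + 1} = \frac{1}{\left(- \frac{545}{694} + 1538856\right) + 1} = \frac{1}{\frac{1067965519}{694} + 1} = \frac{1}{\frac{1067966213}{694}} = \frac{694}{1067966213}$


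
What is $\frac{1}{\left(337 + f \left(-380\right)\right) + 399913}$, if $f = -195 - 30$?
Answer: $\frac{1}{485750} \approx 2.0587 \cdot 10^{-6}$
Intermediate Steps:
$f = -225$
$\frac{1}{\left(337 + f \left(-380\right)\right) + 399913} = \frac{1}{\left(337 - -85500\right) + 399913} = \frac{1}{\left(337 + 85500\right) + 399913} = \frac{1}{85837 + 399913} = \frac{1}{485750}$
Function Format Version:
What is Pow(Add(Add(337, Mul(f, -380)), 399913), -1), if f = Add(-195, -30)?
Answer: Rational(1, 485750) ≈ 2.0587e-6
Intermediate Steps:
f = -225
Pow(Add(Add(337, Mul(f, -380)), 399913), -1) = Pow(Add(Add(337, Mul(-225, -380)), 399913), -1) = Pow(Add(Add(337, 85500), 399913), -1) = Pow(Add(85837, 399913), -1) = Pow(485750, -1) = Rational(1, 485750)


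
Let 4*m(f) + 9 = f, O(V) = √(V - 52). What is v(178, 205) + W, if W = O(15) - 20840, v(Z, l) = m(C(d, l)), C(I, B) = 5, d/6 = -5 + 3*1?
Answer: -20841 + I*√37 ≈ -20841.0 + 6.0828*I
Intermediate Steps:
O(V) = √(-52 + V)
d = -12 (d = 6*(-5 + 3*1) = 6*(-5 + 3) = 6*(-2) = -12)
m(f) = -9/4 + f/4
v(Z, l) = -1 (v(Z, l) = -9/4 + (¼)*5 = -9/4 + 5/4 = -1)
W = -20840 + I*√37 (W = √(-52 + 15) - 20840 = √(-37) - 20840 = I*√37 - 20840 = -20840 + I*√37 ≈ -20840.0 + 6.0828*I)
v(178, 205) + W = -1 + (-20840 + I*√37) = -20841 + I*√37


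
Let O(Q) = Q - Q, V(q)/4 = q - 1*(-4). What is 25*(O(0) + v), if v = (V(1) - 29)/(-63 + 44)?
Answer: 225/19 ≈ 11.842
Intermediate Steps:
V(q) = 16 + 4*q (V(q) = 4*(q - 1*(-4)) = 4*(q + 4) = 4*(4 + q) = 16 + 4*q)
O(Q) = 0
v = 9/19 (v = ((16 + 4*1) - 29)/(-63 + 44) = ((16 + 4) - 29)/(-19) = (20 - 29)*(-1/19) = -9*(-1/19) = 9/19 ≈ 0.47368)
25*(O(0) + v) = 25*(0 + 9/19) = 25*(9/19) = 225/19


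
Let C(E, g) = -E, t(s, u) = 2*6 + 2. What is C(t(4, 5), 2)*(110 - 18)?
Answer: -1288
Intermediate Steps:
t(s, u) = 14 (t(s, u) = 12 + 2 = 14)
C(t(4, 5), 2)*(110 - 18) = (-1*14)*(110 - 18) = -14*92 = -1288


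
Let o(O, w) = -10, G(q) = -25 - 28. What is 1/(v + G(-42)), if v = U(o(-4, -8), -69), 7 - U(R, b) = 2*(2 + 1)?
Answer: -1/52 ≈ -0.019231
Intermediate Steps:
G(q) = -53
U(R, b) = 1 (U(R, b) = 7 - 2*(2 + 1) = 7 - 2*3 = 7 - 1*6 = 7 - 6 = 1)
v = 1
1/(v + G(-42)) = 1/(1 - 53) = 1/(-52) = -1/52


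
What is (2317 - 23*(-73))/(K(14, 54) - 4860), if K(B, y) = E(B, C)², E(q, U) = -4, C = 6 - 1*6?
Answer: -999/1211 ≈ -0.82494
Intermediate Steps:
C = 0 (C = 6 - 6 = 0)
K(B, y) = 16 (K(B, y) = (-4)² = 16)
(2317 - 23*(-73))/(K(14, 54) - 4860) = (2317 - 23*(-73))/(16 - 4860) = (2317 + 1679)/(-4844) = 3996*(-1/4844) = -999/1211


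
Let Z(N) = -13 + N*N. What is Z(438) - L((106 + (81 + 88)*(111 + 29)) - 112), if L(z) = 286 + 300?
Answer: 191245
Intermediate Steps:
Z(N) = -13 + N²
L(z) = 586
Z(438) - L((106 + (81 + 88)*(111 + 29)) - 112) = (-13 + 438²) - 1*586 = (-13 + 191844) - 586 = 191831 - 586 = 191245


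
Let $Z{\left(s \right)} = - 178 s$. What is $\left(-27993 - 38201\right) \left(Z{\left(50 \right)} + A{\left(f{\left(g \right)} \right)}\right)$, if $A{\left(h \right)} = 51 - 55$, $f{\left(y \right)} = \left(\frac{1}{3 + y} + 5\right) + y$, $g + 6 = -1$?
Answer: $589391376$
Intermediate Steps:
$g = -7$ ($g = -6 - 1 = -7$)
$f{\left(y \right)} = 5 + y + \frac{1}{3 + y}$ ($f{\left(y \right)} = \left(5 + \frac{1}{3 + y}\right) + y = 5 + y + \frac{1}{3 + y}$)
$A{\left(h \right)} = -4$
$\left(-27993 - 38201\right) \left(Z{\left(50 \right)} + A{\left(f{\left(g \right)} \right)}\right) = \left(-27993 - 38201\right) \left(\left(-178\right) 50 - 4\right) = - 66194 \left(-8900 - 4\right) = \left(-66194\right) \left(-8904\right) = 589391376$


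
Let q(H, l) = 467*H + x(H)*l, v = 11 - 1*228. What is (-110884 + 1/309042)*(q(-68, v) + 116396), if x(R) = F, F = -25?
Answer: -3086330589283255/309042 ≈ -9.9868e+9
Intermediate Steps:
x(R) = -25
v = -217 (v = 11 - 228 = -217)
q(H, l) = -25*l + 467*H (q(H, l) = 467*H - 25*l = -25*l + 467*H)
(-110884 + 1/309042)*(q(-68, v) + 116396) = (-110884 + 1/309042)*((-25*(-217) + 467*(-68)) + 116396) = (-110884 + 1/309042)*((5425 - 31756) + 116396) = -34267813127*(-26331 + 116396)/309042 = -34267813127/309042*90065 = -3086330589283255/309042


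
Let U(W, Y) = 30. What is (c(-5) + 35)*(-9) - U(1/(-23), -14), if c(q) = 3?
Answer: -372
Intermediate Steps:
(c(-5) + 35)*(-9) - U(1/(-23), -14) = (3 + 35)*(-9) - 1*30 = 38*(-9) - 30 = -342 - 30 = -372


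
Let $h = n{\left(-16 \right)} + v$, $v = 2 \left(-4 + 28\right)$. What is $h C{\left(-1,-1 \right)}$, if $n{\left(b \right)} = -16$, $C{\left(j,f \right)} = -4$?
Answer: $-128$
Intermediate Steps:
$v = 48$ ($v = 2 \cdot 24 = 48$)
$h = 32$ ($h = -16 + 48 = 32$)
$h C{\left(-1,-1 \right)} = 32 \left(-4\right) = -128$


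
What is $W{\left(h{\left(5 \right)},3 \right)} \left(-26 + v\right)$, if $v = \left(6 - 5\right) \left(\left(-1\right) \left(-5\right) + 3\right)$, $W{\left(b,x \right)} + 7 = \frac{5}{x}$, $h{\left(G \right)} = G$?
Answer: $96$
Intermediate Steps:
$W{\left(b,x \right)} = -7 + \frac{5}{x}$
$v = 8$ ($v = \left(6 - 5\right) \left(5 + 3\right) = 1 \cdot 8 = 8$)
$W{\left(h{\left(5 \right)},3 \right)} \left(-26 + v\right) = \left(-7 + \frac{5}{3}\right) \left(-26 + 8\right) = \left(-7 + 5 \cdot \frac{1}{3}\right) \left(-18\right) = \left(-7 + \frac{5}{3}\right) \left(-18\right) = \left(- \frac{16}{3}\right) \left(-18\right) = 96$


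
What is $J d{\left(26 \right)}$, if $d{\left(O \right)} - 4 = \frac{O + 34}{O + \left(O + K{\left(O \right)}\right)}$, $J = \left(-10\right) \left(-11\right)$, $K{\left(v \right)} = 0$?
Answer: $\frac{7370}{13} \approx 566.92$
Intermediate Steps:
$J = 110$
$d{\left(O \right)} = 4 + \frac{34 + O}{2 O}$ ($d{\left(O \right)} = 4 + \frac{O + 34}{O + \left(O + 0\right)} = 4 + \frac{34 + O}{O + O} = 4 + \frac{34 + O}{2 O}$)
$J d{\left(26 \right)} = 110 \left(\frac{9}{2} + \frac{17}{26}\right) = 110 \cdot \frac{67}{13} = \frac{7370}{13}$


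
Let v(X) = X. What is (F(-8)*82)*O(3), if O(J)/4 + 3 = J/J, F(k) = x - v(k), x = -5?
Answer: -1968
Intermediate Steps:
F(k) = -5 - k
O(J) = -8 (O(J) = -12 + 4*(J/J) = -12 + 4*1 = -12 + 4 = -8)
(F(-8)*82)*O(3) = ((-5 - 1*(-8))*82)*(-8) = ((-5 + 8)*82)*(-8) = (3*82)*(-8) = 246*(-8) = -1968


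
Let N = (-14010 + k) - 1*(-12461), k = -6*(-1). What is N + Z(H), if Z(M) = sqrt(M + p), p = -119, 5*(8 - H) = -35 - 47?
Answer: -1543 + I*sqrt(2365)/5 ≈ -1543.0 + 9.7263*I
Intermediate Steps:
k = 6
H = 122/5 (H = 8 - (-35 - 47)/5 = 8 - 1/5*(-82) = 8 + 82/5 = 122/5 ≈ 24.400)
Z(M) = sqrt(-119 + M) (Z(M) = sqrt(M - 119) = sqrt(-119 + M))
N = -1543 (N = (-14010 + 6) - 1*(-12461) = -14004 + 12461 = -1543)
N + Z(H) = -1543 + sqrt(-119 + 122/5) = -1543 + sqrt(-473/5) = -1543 + I*sqrt(2365)/5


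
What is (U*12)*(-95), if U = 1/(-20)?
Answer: 57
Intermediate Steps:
U = -1/20 ≈ -0.050000
(U*12)*(-95) = -1/20*12*(-95) = -⅗*(-95) = 57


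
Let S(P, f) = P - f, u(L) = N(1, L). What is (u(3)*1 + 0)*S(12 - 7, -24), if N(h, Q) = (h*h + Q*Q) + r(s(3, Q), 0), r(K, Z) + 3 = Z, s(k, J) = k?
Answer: 203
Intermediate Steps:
r(K, Z) = -3 + Z
N(h, Q) = -3 + Q**2 + h**2 (N(h, Q) = (h*h + Q*Q) + (-3 + 0) = (h**2 + Q**2) - 3 = (Q**2 + h**2) - 3 = -3 + Q**2 + h**2)
u(L) = -2 + L**2 (u(L) = -3 + L**2 + 1**2 = -3 + L**2 + 1 = -2 + L**2)
(u(3)*1 + 0)*S(12 - 7, -24) = ((-2 + 3**2)*1 + 0)*((12 - 7) - 1*(-24)) = ((-2 + 9)*1 + 0)*(5 + 24) = (7*1 + 0)*29 = (7 + 0)*29 = 7*29 = 203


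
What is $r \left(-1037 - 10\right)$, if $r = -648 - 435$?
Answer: $1133901$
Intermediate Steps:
$r = -1083$ ($r = -648 - 435 = -1083$)
$r \left(-1037 - 10\right) = - 1083 \left(-1037 - 10\right) = \left(-1083\right) \left(-1047\right) = 1133901$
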